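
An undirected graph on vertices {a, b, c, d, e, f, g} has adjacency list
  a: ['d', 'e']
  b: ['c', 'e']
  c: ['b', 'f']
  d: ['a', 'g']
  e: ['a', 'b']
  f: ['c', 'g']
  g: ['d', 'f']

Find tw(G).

2

A width-2 tree decomposition is:
Bags: B1 = {b, c, e}  B2 = {c, e, f}  B3 = {e, f, g}  B4 = {d, e, g}  B5 = {a, d, e}
Tree: B1–B2, B2–B3, B3–B4, B4–B5
The largest bag has 3 vertices, giving width 2; this decomposition certifies tw(G) ≤ 2. The edges e–b–c–f–g–d–a–e form a cycle, so G is not a tree and its treewidth is at least 2. The upper and lower bounds meet at 2, so that is the treewidth.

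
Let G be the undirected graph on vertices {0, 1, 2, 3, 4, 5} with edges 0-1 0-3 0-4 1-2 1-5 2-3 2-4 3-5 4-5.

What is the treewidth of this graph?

3

A width-3 tree decomposition is:
Bags: B1 = {0, 2, 3, 5}  B2 = {0, 2, 4, 5}  B3 = {0, 1, 2, 5}
Tree: B1–B2, B2–B3
Each bag holds 4 vertices, so the decomposition has width 3, which upper-bounds the treewidth. For the lower bound: the 4 vertex sets {0,3}, {4,5}, {2}, {1} are disjoint, each induces a connected subgraph, and every pair is joined by at least one edge of G. Contracting each set to a single vertex therefore yields K_{4} as a minor, and since treewidth is minor-monotone, tw(G) ≥ tw(K_{4}) = 3. Therefore the treewidth is 3.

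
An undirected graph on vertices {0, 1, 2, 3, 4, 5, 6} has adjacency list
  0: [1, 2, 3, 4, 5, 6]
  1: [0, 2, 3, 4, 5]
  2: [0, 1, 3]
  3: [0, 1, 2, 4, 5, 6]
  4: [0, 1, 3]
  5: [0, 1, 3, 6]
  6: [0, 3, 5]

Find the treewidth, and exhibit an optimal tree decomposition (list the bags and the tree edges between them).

Each bag holds 4 vertices, so the decomposition has width 3, which upper-bounds the treewidth. On the other hand G contains the 4-clique {0, 1, 2, 3}. A clique must lie in a single bag of any decomposition, so no decomposition can have width below 3. Therefore the treewidth is 3.

Treewidth 3.
One such decomposition:
Bags: B1 = {0, 1, 2, 3}  B2 = {0, 1, 3, 5}  B3 = {0, 3, 5, 6}  B4 = {0, 1, 3, 4}
Tree: B1–B2, B2–B3, B1–B4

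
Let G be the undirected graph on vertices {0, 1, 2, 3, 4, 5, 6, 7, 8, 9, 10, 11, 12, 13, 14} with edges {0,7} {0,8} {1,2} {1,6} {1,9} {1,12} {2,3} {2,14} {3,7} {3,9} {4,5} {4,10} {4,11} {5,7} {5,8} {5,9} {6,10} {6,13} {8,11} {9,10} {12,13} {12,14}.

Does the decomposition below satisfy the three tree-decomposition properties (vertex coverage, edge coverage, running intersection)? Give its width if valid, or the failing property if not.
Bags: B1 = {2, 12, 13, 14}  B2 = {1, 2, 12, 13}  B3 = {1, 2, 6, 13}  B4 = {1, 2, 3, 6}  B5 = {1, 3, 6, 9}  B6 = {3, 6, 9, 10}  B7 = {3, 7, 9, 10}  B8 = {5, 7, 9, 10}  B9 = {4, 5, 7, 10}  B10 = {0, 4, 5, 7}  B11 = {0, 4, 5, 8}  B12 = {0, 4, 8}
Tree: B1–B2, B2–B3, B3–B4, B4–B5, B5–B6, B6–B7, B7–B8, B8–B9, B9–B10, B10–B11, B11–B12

A tree decomposition must satisfy three properties: every vertex lies in some bag; for every edge, both endpoints lie together in some bag; and for every vertex, the bags containing it form a connected subtree. Here vertex 11 appears in no bag, so the decomposition is invalid.

No — vertex 11 appears in no bag.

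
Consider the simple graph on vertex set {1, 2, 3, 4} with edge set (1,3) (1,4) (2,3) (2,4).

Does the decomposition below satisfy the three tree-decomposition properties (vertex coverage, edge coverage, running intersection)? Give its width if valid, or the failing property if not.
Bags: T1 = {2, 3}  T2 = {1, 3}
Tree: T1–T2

A tree decomposition must satisfy three properties: every vertex lies in some bag; for every edge, both endpoints lie together in some bag; and for every vertex, the bags containing it form a connected subtree. Here vertex 4 appears in no bag, so the decomposition is invalid.

No — vertex 4 appears in no bag.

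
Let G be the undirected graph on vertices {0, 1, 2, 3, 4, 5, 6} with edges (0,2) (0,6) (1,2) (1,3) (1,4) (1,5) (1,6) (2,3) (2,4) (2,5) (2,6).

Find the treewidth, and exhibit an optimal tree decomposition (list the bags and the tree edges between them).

Treewidth 2.
Bags: B1 = {1, 2, 5}  B2 = {1, 2, 6}  B3 = {1, 2, 4}  B4 = {0, 2, 6}  B5 = {1, 2, 3}
Tree: B1–B2, B2–B3, B2–B4, B1–B5

Every bag has size at most 3, so the width is 3 − 1 = 2 and tw(G) ≤ 2. Conversely, {0, 2, 6} is a clique of size 3, and the vertices of any clique must share a bag in every tree decomposition; so some bag has ≥ 3 vertices and tw(G) ≥ 2. Hence tw(G) = 2 exactly.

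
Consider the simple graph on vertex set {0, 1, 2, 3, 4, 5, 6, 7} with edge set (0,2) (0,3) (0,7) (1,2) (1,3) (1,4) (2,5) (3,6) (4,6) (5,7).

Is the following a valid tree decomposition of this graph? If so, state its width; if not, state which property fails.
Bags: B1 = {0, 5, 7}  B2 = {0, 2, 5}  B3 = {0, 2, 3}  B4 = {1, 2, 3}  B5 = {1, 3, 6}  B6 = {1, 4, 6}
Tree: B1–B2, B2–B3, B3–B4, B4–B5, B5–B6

Every vertex of G appears in some bag (union = {0, 1, 2, 3, 4, 5, 6, 7}); every edge is covered by a bag; and for each vertex v the set of bags containing v is connected in the bag tree. The decomposition is therefore valid. The largest bag has 3 vertices, so the width is 2.

Yes; width 2.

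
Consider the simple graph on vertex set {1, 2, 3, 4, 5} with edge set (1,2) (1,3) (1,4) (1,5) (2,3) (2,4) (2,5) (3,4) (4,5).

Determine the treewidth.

A width-3 tree decomposition is:
Bags: B1 = {1, 2, 4, 5}  B2 = {1, 2, 3, 4}
Tree: B1–B2
Every bag has size at most 4, so the width is 4 − 1 = 3 and tw(G) ≤ 3. On the other hand G contains the 4-clique {1, 2, 3, 4}. A clique must lie in a single bag of any decomposition, so no decomposition can have width below 3. Combining the bounds, tw(G) = 3.

3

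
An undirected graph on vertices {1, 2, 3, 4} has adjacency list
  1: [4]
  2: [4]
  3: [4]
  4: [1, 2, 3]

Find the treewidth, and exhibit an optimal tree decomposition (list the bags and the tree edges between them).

Each bag holds 2 vertices, so the decomposition has width 1, which upper-bounds the treewidth. Any graph with an edge has treewidth ≥ 1, and G has the edge 1–4. Therefore the treewidth is 1.

Treewidth 1.
One such decomposition:
Bags: B1 = {1, 4}  B2 = {2, 4}  B3 = {3, 4}
Tree: B1–B2, B2–B3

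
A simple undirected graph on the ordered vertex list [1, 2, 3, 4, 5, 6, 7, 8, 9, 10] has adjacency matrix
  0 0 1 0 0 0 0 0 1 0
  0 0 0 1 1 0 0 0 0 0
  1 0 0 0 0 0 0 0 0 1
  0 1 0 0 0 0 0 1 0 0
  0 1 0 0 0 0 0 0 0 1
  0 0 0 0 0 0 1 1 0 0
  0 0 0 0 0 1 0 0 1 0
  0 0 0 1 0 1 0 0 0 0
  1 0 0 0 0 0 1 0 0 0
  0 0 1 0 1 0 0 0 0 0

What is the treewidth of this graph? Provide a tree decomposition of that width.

The largest bag has 3 vertices, giving width 2; this decomposition certifies tw(G) ≤ 2. For the lower bound, G contains the cycle 3–10–5–2–4–8–6–7–9–1–3, so G is not a forest; only forests have treewidth ≤ 1, hence tw(G) ≥ 2. The upper and lower bounds meet at 2, so that is the treewidth.

Treewidth 2.
Bags: B1 = {3, 5, 10}  B2 = {2, 3, 5}  B3 = {2, 3, 4}  B4 = {3, 4, 8}  B5 = {3, 6, 8}  B6 = {3, 6, 7}  B7 = {3, 7, 9}  B8 = {1, 3, 9}
Tree: B1–B2, B2–B3, B3–B4, B4–B5, B5–B6, B6–B7, B7–B8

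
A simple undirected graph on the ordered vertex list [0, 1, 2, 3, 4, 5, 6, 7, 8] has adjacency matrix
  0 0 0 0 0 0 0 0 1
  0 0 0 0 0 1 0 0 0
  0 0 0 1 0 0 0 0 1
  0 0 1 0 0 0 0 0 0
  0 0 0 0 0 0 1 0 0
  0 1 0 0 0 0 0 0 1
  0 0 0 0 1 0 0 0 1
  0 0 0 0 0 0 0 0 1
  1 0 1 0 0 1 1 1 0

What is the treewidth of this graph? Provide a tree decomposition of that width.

Treewidth 1.
Bags: B1 = {6, 8}  B2 = {0, 8}  B3 = {5, 8}  B4 = {2, 8}  B5 = {4, 6}  B6 = {2, 3}  B7 = {1, 5}  B8 = {7, 8}
Tree: B1–B2, B1–B3, B3–B4, B1–B5, B4–B6, B3–B7, B1–B8

Every bag has size at most 2, so the width is 2 − 1 = 1 and tw(G) ≤ 1. Any graph with an edge has treewidth ≥ 1, and G has the edge 6–8. The upper and lower bounds meet at 1, so that is the treewidth.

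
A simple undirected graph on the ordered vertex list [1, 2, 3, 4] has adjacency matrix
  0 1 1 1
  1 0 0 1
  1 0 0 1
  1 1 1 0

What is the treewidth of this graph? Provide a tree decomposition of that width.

Treewidth 2.
One optimal decomposition is:
Bags: B1 = {1, 3, 4}  B2 = {1, 2, 4}
Tree: B1–B2

Each bag holds 3 vertices, so the decomposition has width 2, which upper-bounds the treewidth. On the other hand G contains the 3-clique {1, 2, 4}. A clique must lie in a single bag of any decomposition, so no decomposition can have width below 2. Therefore the treewidth is 2.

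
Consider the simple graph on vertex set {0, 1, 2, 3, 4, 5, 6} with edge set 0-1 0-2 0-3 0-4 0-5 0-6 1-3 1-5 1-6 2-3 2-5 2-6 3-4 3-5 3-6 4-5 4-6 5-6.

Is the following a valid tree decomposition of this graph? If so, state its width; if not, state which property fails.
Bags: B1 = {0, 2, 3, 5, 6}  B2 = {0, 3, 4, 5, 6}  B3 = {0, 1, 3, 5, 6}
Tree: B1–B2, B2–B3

Yes; width 4.

Vertex coverage: the bags together contain {0, 1, 2, 3, 4, 5, 6}, the full vertex set. Edge coverage: each edge of G has both endpoints in at least one bag. Running intersection: for every vertex, the bags containing it form a connected subtree. All three properties hold, so this is a valid tree decomposition of width max|bag| − 1 = 4, and hence tw(G) ≤ 4.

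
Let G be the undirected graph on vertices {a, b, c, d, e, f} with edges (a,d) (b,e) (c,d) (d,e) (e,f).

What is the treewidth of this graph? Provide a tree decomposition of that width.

Treewidth 1.
One optimal decomposition is:
Bags: B1 = {c, d}  B2 = {d, e}  B3 = {e, f}  B4 = {a, d}  B5 = {b, e}
Tree: B1–B2, B2–B3, B2–B4, B3–B5

The largest bag has 2 vertices, giving width 1; this decomposition certifies tw(G) ≤ 1. Any graph with an edge has treewidth ≥ 1, and G has the edge c–d. Combining the bounds, tw(G) = 1.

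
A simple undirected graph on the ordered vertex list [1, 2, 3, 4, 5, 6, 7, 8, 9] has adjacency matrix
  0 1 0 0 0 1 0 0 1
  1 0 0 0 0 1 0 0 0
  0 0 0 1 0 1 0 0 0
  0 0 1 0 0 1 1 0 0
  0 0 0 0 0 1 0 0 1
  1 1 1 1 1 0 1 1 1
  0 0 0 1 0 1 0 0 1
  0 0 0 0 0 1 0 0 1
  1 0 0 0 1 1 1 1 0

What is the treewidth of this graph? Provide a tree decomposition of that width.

Every bag has size at most 3, so the width is 3 − 1 = 2 and tw(G) ≤ 2. For the lower bound, the 3 vertices {6, 8, 9} are pairwise adjacent, and any tree decomposition puts a clique entirely inside one bag — forcing width ≥ 2. Hence tw(G) = 2 exactly.

Treewidth 2.
Bags: B1 = {6, 8, 9}  B2 = {6, 7, 9}  B3 = {4, 6, 7}  B4 = {1, 6, 9}  B5 = {1, 2, 6}  B6 = {5, 6, 9}  B7 = {3, 4, 6}
Tree: B1–B2, B2–B3, B2–B4, B4–B5, B2–B6, B3–B7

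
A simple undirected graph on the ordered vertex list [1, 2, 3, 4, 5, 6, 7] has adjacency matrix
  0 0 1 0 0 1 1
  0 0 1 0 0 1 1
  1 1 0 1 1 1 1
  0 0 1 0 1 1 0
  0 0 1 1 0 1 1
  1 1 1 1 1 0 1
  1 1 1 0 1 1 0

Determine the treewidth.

3

A width-3 tree decomposition is:
Bags: B1 = {3, 4, 5, 6}  B2 = {3, 5, 6, 7}  B3 = {1, 3, 6, 7}  B4 = {2, 3, 6, 7}
Tree: B1–B2, B2–B3, B2–B4
Each bag holds 4 vertices, so the decomposition has width 3, which upper-bounds the treewidth. On the other hand G contains the 4-clique {3, 4, 5, 6}. A clique must lie in a single bag of any decomposition, so no decomposition can have width below 3. Hence tw(G) = 3 exactly.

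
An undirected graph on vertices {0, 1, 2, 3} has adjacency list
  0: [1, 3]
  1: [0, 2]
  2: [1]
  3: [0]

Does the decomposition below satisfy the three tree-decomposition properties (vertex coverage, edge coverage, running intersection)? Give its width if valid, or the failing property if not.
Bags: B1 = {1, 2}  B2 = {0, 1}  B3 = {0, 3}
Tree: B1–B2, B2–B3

Yes; width 1.

Every vertex of G appears in some bag (union = {0, 1, 2, 3}); every edge is covered by a bag; and for each vertex v the set of bags containing v is connected in the bag tree. The decomposition is therefore valid. The largest bag has 2 vertices, so the width is 1.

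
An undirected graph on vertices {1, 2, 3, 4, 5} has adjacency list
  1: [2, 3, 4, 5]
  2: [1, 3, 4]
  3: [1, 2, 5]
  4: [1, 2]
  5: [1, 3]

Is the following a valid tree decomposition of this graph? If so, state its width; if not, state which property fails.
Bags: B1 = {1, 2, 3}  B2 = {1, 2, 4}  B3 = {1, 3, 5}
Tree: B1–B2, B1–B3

Yes; width 2.

Every vertex of G appears in some bag (union = {1, 2, 3, 4, 5}); every edge is covered by a bag; and for each vertex v the set of bags containing v is connected in the bag tree. The decomposition is therefore valid. The largest bag has 3 vertices, so the width is 2.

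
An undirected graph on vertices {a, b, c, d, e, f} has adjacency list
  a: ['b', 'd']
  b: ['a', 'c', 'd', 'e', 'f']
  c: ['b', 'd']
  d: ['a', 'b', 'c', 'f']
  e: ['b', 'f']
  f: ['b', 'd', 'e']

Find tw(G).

2

A width-2 tree decomposition is:
Bags: B1 = {b, c, d}  B2 = {b, d, f}  B3 = {b, e, f}  B4 = {a, b, d}
Tree: B1–B2, B2–B3, B1–B4
The largest bag has 3 vertices, giving width 2; this decomposition certifies tw(G) ≤ 2. Conversely, {a, b, d} is a clique of size 3, and the vertices of any clique must share a bag in every tree decomposition; so some bag has ≥ 3 vertices and tw(G) ≥ 2. Combining the bounds, tw(G) = 2.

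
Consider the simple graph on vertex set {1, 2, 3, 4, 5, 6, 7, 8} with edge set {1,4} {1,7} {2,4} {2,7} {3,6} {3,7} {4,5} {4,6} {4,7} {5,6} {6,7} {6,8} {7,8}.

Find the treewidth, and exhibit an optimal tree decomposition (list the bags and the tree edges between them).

Treewidth 2.
One optimal decomposition is:
Bags: B1 = {4, 6, 7}  B2 = {1, 4, 7}  B3 = {4, 5, 6}  B4 = {2, 4, 7}  B5 = {3, 6, 7}  B6 = {6, 7, 8}
Tree: B1–B2, B1–B3, B1–B4, B1–B5, B5–B6

The largest bag has 3 vertices, giving width 2; this decomposition certifies tw(G) ≤ 2. On the other hand G contains the 3-clique {4, 5, 6}. A clique must lie in a single bag of any decomposition, so no decomposition can have width below 2. Combining the bounds, tw(G) = 2.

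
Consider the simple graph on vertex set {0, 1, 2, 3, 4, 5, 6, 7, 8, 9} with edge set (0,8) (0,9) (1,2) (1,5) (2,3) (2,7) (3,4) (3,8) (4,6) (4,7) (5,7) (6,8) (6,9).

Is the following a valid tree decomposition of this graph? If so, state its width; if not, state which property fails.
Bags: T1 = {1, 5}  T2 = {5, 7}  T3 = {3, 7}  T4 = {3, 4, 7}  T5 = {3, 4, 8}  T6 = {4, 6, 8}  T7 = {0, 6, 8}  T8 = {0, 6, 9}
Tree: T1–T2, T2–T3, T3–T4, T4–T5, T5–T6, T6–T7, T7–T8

A tree decomposition must satisfy three properties: every vertex lies in some bag; for every edge, both endpoints lie together in some bag; and for every vertex, the bags containing it form a connected subtree. Here vertex 2 appears in no bag, so the decomposition is invalid.

No — vertex 2 appears in no bag.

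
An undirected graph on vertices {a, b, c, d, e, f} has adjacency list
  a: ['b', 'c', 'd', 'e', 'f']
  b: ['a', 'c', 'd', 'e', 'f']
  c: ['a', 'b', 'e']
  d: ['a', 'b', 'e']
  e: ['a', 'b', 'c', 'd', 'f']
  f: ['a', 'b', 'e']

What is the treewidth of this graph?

3

A width-3 tree decomposition is:
Bags: B1 = {a, b, e, f}  B2 = {a, b, d, e}  B3 = {a, b, c, e}
Tree: B1–B2, B2–B3
Each bag holds 4 vertices, so the decomposition has width 3, which upper-bounds the treewidth. On the other hand G contains the 4-clique {a, b, d, e}. A clique must lie in a single bag of any decomposition, so no decomposition can have width below 3. Therefore the treewidth is 3.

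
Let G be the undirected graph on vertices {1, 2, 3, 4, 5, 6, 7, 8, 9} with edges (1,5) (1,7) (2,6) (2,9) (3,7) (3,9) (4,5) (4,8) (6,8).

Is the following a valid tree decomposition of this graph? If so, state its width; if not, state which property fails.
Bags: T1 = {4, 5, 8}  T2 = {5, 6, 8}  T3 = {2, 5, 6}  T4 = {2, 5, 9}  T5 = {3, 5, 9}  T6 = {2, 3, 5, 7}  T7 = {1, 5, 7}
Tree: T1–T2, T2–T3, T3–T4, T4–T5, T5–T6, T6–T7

No — bags containing vertex 2 are not connected in the tree.

A tree decomposition must satisfy three properties: every vertex lies in some bag; for every edge, both endpoints lie together in some bag; and for every vertex, the bags containing it form a connected subtree. Here bags containing vertex 2 are not connected in the tree, so the decomposition is invalid.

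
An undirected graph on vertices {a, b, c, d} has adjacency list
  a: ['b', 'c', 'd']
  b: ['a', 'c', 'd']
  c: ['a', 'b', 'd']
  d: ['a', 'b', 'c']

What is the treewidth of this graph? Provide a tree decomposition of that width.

Treewidth 3.
One optimal decomposition is:
Bags: B1 = {a, b, c, d}
Tree: (single bag)

A single bag containing all 4 vertices is trivially a valid decomposition of width 3. Conversely, {a, b, c, d} is a clique of size 4, and the vertices of any clique must share a bag in every tree decomposition; so some bag has ≥ 4 vertices and tw(G) ≥ 3. Hence tw(G) = 3 exactly.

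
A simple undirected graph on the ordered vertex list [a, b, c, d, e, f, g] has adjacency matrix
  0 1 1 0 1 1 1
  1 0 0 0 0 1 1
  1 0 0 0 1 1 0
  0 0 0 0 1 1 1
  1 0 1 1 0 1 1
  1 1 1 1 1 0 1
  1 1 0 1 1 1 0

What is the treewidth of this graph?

A width-3 tree decomposition is:
Bags: B1 = {d, e, f, g}  B2 = {a, e, f, g}  B3 = {a, b, f, g}  B4 = {a, c, e, f}
Tree: B1–B2, B2–B3, B2–B4
Every bag has size at most 4, so the width is 4 − 1 = 3 and tw(G) ≤ 3. On the other hand G contains the 4-clique {d, e, f, g}. A clique must lie in a single bag of any decomposition, so no decomposition can have width below 3. Therefore the treewidth is 3.

3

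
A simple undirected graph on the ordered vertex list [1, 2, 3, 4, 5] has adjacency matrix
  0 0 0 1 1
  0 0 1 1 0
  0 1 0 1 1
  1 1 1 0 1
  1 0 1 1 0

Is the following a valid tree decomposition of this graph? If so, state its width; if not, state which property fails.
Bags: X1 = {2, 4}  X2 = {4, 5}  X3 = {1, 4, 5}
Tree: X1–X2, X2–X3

No — vertex 3 appears in no bag.

A tree decomposition must satisfy three properties: every vertex lies in some bag; for every edge, both endpoints lie together in some bag; and for every vertex, the bags containing it form a connected subtree. Here vertex 3 appears in no bag, so the decomposition is invalid.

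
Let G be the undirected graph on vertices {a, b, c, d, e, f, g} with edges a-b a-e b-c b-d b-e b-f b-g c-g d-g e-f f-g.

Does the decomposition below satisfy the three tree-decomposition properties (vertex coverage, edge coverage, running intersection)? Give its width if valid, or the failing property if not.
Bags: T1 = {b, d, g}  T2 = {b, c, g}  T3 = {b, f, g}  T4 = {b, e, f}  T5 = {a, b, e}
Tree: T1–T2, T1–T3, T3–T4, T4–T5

Yes; width 2.

Every vertex of G appears in some bag (union = {a, b, c, d, e, f, g}); every edge is covered by a bag; and for each vertex v the set of bags containing v is connected in the bag tree. The decomposition is therefore valid. The largest bag has 3 vertices, so the width is 2.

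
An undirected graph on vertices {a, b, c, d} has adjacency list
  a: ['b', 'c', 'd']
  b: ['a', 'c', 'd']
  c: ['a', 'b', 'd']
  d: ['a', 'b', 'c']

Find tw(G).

A width-3 tree decomposition is:
Bags: B1 = {a, b, c, d}
Tree: (single bag)
A single bag containing all 4 vertices is trivially a valid decomposition of width 3. On the other hand G contains the 4-clique {a, b, c, d}. A clique must lie in a single bag of any decomposition, so no decomposition can have width below 3. Combining the bounds, tw(G) = 3.

3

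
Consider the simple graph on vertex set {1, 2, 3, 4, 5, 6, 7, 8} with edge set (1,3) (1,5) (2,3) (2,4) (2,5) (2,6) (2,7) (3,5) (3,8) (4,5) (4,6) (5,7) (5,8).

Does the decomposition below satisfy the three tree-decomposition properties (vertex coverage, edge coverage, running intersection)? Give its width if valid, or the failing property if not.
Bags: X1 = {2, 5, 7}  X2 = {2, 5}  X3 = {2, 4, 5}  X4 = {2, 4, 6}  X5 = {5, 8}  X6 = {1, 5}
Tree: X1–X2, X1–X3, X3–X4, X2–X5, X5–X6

A tree decomposition must satisfy three properties: every vertex lies in some bag; for every edge, both endpoints lie together in some bag; and for every vertex, the bags containing it form a connected subtree. Here vertex 3 appears in no bag, so the decomposition is invalid.

No — vertex 3 appears in no bag.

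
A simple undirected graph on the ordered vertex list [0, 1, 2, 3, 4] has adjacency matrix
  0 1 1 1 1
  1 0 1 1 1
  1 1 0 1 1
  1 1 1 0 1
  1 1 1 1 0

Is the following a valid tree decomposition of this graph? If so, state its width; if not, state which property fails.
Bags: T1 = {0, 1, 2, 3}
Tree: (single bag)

A tree decomposition must satisfy three properties: every vertex lies in some bag; for every edge, both endpoints lie together in some bag; and for every vertex, the bags containing it form a connected subtree. Here vertex 4 appears in no bag, so the decomposition is invalid.

No — vertex 4 appears in no bag.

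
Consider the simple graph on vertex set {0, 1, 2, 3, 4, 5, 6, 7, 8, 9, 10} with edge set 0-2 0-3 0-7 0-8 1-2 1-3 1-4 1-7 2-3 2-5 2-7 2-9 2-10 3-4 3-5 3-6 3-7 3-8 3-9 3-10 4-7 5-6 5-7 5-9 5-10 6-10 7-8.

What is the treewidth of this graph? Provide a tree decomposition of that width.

Treewidth 3.
Bags: B1 = {1, 2, 3, 7}  B2 = {1, 3, 4, 7}  B3 = {2, 3, 5, 7}  B4 = {2, 3, 5, 9}  B5 = {0, 2, 3, 7}  B6 = {2, 3, 5, 10}  B7 = {3, 5, 6, 10}  B8 = {0, 3, 7, 8}
Tree: B1–B2, B1–B3, B3–B4, B1–B5, B4–B6, B6–B7, B5–B8

Every bag has size at most 4, so the width is 4 − 1 = 3 and tw(G) ≤ 3. On the other hand G contains the 4-clique {0, 3, 7, 8}. A clique must lie in a single bag of any decomposition, so no decomposition can have width below 3. Hence tw(G) = 3 exactly.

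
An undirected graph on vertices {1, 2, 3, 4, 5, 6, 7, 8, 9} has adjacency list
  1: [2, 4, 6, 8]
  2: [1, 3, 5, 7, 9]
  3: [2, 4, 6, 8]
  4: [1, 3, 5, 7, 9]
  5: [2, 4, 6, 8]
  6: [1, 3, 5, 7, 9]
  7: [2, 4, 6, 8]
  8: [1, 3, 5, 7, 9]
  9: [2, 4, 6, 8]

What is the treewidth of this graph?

A width-4 tree decomposition is:
Bags: B1 = {1, 2, 4, 6, 8}  B2 = {2, 4, 6, 7, 8}  B3 = {2, 4, 6, 8, 9}  B4 = {2, 4, 5, 6, 8}  B5 = {2, 3, 4, 6, 8}
Tree: B1–B2, B2–B3, B3–B4, B4–B5
Every bag has size at most 5, so the width is 5 − 1 = 4 and tw(G) ≤ 4. For the lower bound: the 5 vertex sets {1,8}, {4,7}, {6,9}, {2}, {5} are disjoint, each induces a connected subgraph, and every pair is joined by at least one edge of G. Contracting each set to a single vertex therefore yields K_{5} as a minor, and since treewidth is minor-monotone, tw(G) ≥ tw(K_{5}) = 4. Combining the bounds, tw(G) = 4.

4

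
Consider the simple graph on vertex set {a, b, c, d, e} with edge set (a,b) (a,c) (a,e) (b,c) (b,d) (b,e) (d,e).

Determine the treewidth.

A width-2 tree decomposition is:
Bags: B1 = {a, b, e}  B2 = {b, d, e}  B3 = {a, b, c}
Tree: B1–B2, B1–B3
Every bag has size at most 3, so the width is 3 − 1 = 2 and tw(G) ≤ 2. For the lower bound, the 3 vertices {b, d, e} are pairwise adjacent, and any tree decomposition puts a clique entirely inside one bag — forcing width ≥ 2. Hence tw(G) = 2 exactly.

2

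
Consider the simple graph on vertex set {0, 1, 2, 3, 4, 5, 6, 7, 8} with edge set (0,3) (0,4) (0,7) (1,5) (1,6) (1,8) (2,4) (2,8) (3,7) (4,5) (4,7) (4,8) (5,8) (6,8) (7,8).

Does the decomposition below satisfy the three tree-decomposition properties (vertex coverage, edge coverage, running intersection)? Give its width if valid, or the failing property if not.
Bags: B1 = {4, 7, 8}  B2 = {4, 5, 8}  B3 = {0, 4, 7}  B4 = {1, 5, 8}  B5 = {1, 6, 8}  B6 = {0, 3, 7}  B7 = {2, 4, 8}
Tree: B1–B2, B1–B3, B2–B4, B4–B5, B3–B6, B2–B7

Yes; width 2.

Every vertex of G appears in some bag (union = {0, 1, 2, 3, 4, 5, 6, 7, 8}); every edge is covered by a bag; and for each vertex v the set of bags containing v is connected in the bag tree. The decomposition is therefore valid. The largest bag has 3 vertices, so the width is 2.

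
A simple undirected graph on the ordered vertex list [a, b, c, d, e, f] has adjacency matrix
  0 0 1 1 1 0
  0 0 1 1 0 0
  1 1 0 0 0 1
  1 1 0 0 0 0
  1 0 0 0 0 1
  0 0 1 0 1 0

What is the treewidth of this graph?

A width-2 tree decomposition is:
Bags: B1 = {a, e, f}  B2 = {a, c, f}  B3 = {a, c, d}  B4 = {b, c, d}
Tree: B1–B2, B2–B3, B3–B4
Every bag has size at most 3, so the width is 3 − 1 = 2 and tw(G) ≤ 2. For the lower bound, G contains the cycle e–f–c–a–e, so G is not a forest; only forests have treewidth ≤ 1, hence tw(G) ≥ 2. Hence tw(G) = 2 exactly.

2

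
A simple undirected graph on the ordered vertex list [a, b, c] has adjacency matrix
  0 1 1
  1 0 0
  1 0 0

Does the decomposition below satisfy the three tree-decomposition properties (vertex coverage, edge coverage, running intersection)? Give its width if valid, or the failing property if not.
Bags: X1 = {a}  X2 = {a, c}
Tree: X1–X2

A tree decomposition must satisfy three properties: every vertex lies in some bag; for every edge, both endpoints lie together in some bag; and for every vertex, the bags containing it form a connected subtree. Here vertex b appears in no bag, so the decomposition is invalid.

No — vertex b appears in no bag.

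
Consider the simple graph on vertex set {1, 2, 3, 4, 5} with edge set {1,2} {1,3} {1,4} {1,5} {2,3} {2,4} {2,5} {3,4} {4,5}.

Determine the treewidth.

A width-3 tree decomposition is:
Bags: B1 = {1, 2, 3, 4}  B2 = {1, 2, 4, 5}
Tree: B1–B2
The largest bag has 4 vertices, giving width 3; this decomposition certifies tw(G) ≤ 3. Conversely, {1, 2, 3, 4} is a clique of size 4, and the vertices of any clique must share a bag in every tree decomposition; so some bag has ≥ 4 vertices and tw(G) ≥ 3. The upper and lower bounds meet at 3, so that is the treewidth.

3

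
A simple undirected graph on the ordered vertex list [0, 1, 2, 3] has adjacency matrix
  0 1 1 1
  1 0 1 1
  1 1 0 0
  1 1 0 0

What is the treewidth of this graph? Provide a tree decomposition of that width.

Treewidth 2.
Bags: B1 = {0, 1, 2}  B2 = {0, 1, 3}
Tree: B1–B2

The largest bag has 3 vertices, giving width 2; this decomposition certifies tw(G) ≤ 2. For the lower bound, the 3 vertices {0, 1, 2} are pairwise adjacent, and any tree decomposition puts a clique entirely inside one bag — forcing width ≥ 2. The upper and lower bounds meet at 2, so that is the treewidth.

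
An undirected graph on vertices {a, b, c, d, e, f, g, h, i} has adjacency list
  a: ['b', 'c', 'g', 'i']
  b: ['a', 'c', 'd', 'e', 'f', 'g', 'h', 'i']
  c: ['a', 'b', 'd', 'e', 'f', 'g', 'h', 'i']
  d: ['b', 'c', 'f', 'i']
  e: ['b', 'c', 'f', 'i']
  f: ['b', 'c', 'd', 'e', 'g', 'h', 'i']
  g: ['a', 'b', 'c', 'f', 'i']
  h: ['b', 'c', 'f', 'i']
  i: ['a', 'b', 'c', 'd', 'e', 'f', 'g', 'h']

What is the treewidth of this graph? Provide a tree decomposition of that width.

Every bag has size at most 5, so the width is 5 − 1 = 4 and tw(G) ≤ 4. On the other hand G contains the 5-clique {a, b, c, g, i}. A clique must lie in a single bag of any decomposition, so no decomposition can have width below 4. Therefore the treewidth is 4.

Treewidth 4.
One optimal decomposition is:
Bags: B1 = {b, c, f, g, i}  B2 = {b, c, e, f, i}  B3 = {b, c, f, h, i}  B4 = {b, c, d, f, i}  B5 = {a, b, c, g, i}
Tree: B1–B2, B1–B3, B1–B4, B1–B5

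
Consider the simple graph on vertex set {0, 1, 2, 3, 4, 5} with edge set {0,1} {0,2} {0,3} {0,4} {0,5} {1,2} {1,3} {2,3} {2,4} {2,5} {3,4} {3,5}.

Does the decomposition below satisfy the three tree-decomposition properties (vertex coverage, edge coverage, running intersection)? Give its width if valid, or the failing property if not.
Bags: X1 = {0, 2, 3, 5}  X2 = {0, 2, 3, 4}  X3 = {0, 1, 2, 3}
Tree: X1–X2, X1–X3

Yes; width 3.

Checking the three conditions: (i) the bags cover all of {0, 1, 2, 3, 4, 5}; (ii) for each edge, some bag contains both endpoints; (iii) the bags containing any fixed vertex form a subtree. All hold, so the decomposition is valid with width 4 − 1 = 3.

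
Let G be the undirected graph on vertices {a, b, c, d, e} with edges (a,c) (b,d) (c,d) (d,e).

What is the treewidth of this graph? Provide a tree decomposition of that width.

Treewidth 1.
One optimal decomposition is:
Bags: B1 = {a, c}  B2 = {c, d}  B3 = {d, e}  B4 = {b, d}
Tree: B1–B2, B2–B3, B2–B4

Every bag has size at most 2, so the width is 2 − 1 = 1 and tw(G) ≤ 1. G has an edge, so its treewidth is at least 1. Combining the bounds, tw(G) = 1.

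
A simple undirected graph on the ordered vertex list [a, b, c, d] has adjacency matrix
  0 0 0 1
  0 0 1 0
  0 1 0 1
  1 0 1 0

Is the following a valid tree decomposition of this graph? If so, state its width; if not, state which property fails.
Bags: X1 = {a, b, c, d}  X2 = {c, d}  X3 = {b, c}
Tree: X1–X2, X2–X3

A tree decomposition must satisfy three properties: every vertex lies in some bag; for every edge, both endpoints lie together in some bag; and for every vertex, the bags containing it form a connected subtree. Here bags containing vertex b are not connected in the tree, so the decomposition is invalid.

No — bags containing vertex b are not connected in the tree.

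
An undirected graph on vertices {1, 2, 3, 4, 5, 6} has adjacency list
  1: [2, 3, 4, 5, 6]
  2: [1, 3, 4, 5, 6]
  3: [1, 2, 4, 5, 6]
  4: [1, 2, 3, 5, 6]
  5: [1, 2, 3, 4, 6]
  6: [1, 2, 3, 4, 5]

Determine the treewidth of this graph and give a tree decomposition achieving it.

A single bag containing all 6 vertices is trivially a valid decomposition of width 5. On the other hand G contains the 6-clique {1, 2, 3, 4, 5, 6}. A clique must lie in a single bag of any decomposition, so no decomposition can have width below 5. Hence tw(G) = 5 exactly.

Treewidth 5.
One optimal decomposition is:
Bags: B1 = {1, 2, 3, 4, 5, 6}
Tree: (single bag)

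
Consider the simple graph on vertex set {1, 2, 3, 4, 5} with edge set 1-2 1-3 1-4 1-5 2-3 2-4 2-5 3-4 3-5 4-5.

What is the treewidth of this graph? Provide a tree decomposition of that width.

Treewidth 4.
One optimal decomposition is:
Bags: B1 = {1, 2, 3, 4, 5}
Tree: (single bag)

With just one bag of size 5, the width is 5 − 1 = 4, so tw(G) ≤ 4. On the other hand G contains the 5-clique {1, 2, 3, 4, 5}. A clique must lie in a single bag of any decomposition, so no decomposition can have width below 4. Combining the bounds, tw(G) = 4.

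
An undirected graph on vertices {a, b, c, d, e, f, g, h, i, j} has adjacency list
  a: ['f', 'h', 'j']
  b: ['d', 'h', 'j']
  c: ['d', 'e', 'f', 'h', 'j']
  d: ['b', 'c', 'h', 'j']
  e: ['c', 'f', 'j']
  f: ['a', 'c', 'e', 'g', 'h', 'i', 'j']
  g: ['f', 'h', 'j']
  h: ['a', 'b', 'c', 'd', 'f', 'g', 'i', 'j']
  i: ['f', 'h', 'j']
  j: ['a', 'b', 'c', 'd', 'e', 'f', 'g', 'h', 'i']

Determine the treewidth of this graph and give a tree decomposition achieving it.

Each bag holds 4 vertices, so the decomposition has width 3, which upper-bounds the treewidth. For the lower bound, the 4 vertices {c, e, f, j} are pairwise adjacent, and any tree decomposition puts a clique entirely inside one bag — forcing width ≥ 3. Combining the bounds, tw(G) = 3.

Treewidth 3.
One such decomposition:
Bags: B1 = {a, f, h, j}  B2 = {c, f, h, j}  B3 = {c, d, h, j}  B4 = {f, h, i, j}  B5 = {c, e, f, j}  B6 = {f, g, h, j}  B7 = {b, d, h, j}
Tree: B1–B2, B2–B3, B2–B4, B2–B5, B2–B6, B3–B7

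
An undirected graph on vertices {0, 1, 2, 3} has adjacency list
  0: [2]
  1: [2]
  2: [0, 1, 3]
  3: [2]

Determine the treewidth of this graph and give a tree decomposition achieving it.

Treewidth 1.
One optimal decomposition is:
Bags: B1 = {1, 2}  B2 = {2, 3}  B3 = {0, 2}
Tree: B1–B2, B1–B3

Each bag holds 2 vertices, so the decomposition has width 1, which upper-bounds the treewidth. G has an edge, so its treewidth is at least 1. Combining the bounds, tw(G) = 1.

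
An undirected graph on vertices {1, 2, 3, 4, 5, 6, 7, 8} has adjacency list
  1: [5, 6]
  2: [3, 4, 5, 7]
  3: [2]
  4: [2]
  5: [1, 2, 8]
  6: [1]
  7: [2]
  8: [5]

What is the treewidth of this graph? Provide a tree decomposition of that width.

Treewidth 1.
One optimal decomposition is:
Bags: B1 = {2, 3}  B2 = {2, 5}  B3 = {1, 5}  B4 = {2, 4}  B5 = {5, 8}  B6 = {2, 7}  B7 = {1, 6}
Tree: B1–B2, B2–B3, B1–B4, B2–B5, B1–B6, B3–B7

Every bag has size at most 2, so the width is 2 − 1 = 1 and tw(G) ≤ 1. G has an edge, so its treewidth is at least 1. The upper and lower bounds meet at 1, so that is the treewidth.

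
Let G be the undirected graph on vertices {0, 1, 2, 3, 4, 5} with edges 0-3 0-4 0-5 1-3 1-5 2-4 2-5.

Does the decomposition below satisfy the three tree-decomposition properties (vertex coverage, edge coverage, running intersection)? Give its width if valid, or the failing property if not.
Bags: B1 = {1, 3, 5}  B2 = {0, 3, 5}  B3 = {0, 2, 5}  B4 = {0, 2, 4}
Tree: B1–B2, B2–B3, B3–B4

Vertex coverage: the bags together contain {0, 1, 2, 3, 4, 5}, the full vertex set. Edge coverage: each edge of G has both endpoints in at least one bag. Running intersection: for every vertex, the bags containing it form a connected subtree. All three properties hold, so this is a valid tree decomposition of width max|bag| − 1 = 2, and hence tw(G) ≤ 2.

Yes; width 2.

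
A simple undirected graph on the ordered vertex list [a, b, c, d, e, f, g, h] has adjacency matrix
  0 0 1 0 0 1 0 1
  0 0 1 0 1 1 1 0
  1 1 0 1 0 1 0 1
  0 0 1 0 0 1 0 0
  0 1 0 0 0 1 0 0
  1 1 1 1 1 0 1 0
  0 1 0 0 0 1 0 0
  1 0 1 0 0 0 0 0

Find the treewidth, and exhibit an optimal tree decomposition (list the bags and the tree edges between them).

Each bag holds 3 vertices, so the decomposition has width 2, which upper-bounds the treewidth. Conversely, {a, c, h} is a clique of size 3, and the vertices of any clique must share a bag in every tree decomposition; so some bag has ≥ 3 vertices and tw(G) ≥ 2. Hence tw(G) = 2 exactly.

Treewidth 2.
One optimal decomposition is:
Bags: B1 = {a, c, f}  B2 = {c, d, f}  B3 = {b, c, f}  B4 = {b, e, f}  B5 = {b, f, g}  B6 = {a, c, h}
Tree: B1–B2, B1–B3, B3–B4, B4–B5, B1–B6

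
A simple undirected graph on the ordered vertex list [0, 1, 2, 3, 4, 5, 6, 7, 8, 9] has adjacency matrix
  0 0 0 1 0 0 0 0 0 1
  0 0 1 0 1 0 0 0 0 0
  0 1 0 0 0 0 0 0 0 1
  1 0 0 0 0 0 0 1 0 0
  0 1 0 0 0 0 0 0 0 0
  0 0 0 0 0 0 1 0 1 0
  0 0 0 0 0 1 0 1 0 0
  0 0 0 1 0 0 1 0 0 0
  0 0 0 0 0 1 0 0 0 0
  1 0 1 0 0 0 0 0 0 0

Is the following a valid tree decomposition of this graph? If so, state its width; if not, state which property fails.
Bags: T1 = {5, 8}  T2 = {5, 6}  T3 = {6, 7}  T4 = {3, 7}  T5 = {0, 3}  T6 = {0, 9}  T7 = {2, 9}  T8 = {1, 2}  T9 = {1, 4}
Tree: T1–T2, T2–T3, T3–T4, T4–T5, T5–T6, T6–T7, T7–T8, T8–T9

Yes; width 1.

Checking the three conditions: (i) the bags cover all of {0, 1, 2, 3, 4, 5, 6, 7, 8, 9}; (ii) for each edge, some bag contains both endpoints; (iii) the bags containing any fixed vertex form a subtree. All hold, so the decomposition is valid with width 2 − 1 = 1.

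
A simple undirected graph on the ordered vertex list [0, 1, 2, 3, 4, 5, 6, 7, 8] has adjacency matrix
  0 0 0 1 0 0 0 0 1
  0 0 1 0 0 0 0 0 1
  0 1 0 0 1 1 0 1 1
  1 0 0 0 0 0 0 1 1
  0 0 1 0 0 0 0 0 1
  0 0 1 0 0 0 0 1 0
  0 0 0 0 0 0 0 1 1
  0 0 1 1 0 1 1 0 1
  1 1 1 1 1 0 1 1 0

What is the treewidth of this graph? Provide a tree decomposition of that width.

Treewidth 2.
One such decomposition:
Bags: B1 = {2, 7, 8}  B2 = {3, 7, 8}  B3 = {1, 2, 8}  B4 = {2, 5, 7}  B5 = {2, 4, 8}  B6 = {0, 3, 8}  B7 = {6, 7, 8}
Tree: B1–B2, B1–B3, B1–B4, B3–B5, B2–B6, B1–B7

Every bag has size at most 3, so the width is 3 − 1 = 2 and tw(G) ≤ 2. On the other hand G contains the 3-clique {0, 3, 8}. A clique must lie in a single bag of any decomposition, so no decomposition can have width below 2. Combining the bounds, tw(G) = 2.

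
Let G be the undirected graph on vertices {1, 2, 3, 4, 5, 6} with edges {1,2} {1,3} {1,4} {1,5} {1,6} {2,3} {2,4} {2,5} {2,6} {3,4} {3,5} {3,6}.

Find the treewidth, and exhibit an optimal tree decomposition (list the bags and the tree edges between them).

Treewidth 3.
One optimal decomposition is:
Bags: B1 = {1, 2, 3, 5}  B2 = {1, 2, 3, 6}  B3 = {1, 2, 3, 4}
Tree: B1–B2, B1–B3

Every bag has size at most 4, so the width is 4 − 1 = 3 and tw(G) ≤ 3. On the other hand G contains the 4-clique {1, 2, 3, 4}. A clique must lie in a single bag of any decomposition, so no decomposition can have width below 3. Therefore the treewidth is 3.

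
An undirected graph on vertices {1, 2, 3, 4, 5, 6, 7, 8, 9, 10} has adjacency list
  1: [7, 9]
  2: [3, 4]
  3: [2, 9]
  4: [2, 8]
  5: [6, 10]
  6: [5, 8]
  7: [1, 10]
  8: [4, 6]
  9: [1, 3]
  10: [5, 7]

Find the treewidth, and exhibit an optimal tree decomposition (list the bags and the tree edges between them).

The largest bag has 3 vertices, giving width 2; this decomposition certifies tw(G) ≤ 2. For the lower bound, G contains the cycle 6–5–10–7–1–9–3–2–4–8–6, so G is not a forest; only forests have treewidth ≤ 1, hence tw(G) ≥ 2. Combining the bounds, tw(G) = 2.

Treewidth 2.
One such decomposition:
Bags: B1 = {5, 6, 10}  B2 = {6, 7, 10}  B3 = {1, 6, 7}  B4 = {1, 6, 9}  B5 = {3, 6, 9}  B6 = {2, 3, 6}  B7 = {2, 4, 6}  B8 = {4, 6, 8}
Tree: B1–B2, B2–B3, B3–B4, B4–B5, B5–B6, B6–B7, B7–B8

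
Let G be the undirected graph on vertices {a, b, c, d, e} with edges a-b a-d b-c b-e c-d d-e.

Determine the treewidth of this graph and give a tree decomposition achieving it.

Each bag holds 3 vertices, so the decomposition has width 2, which upper-bounds the treewidth. Since c–d–e–b–c is a cycle in G, G is not acyclic. Forests are exactly the graphs of treewidth ≤ 1, so tw(G) ≥ 2. Therefore the treewidth is 2.

Treewidth 2.
One optimal decomposition is:
Bags: B1 = {b, c, d}  B2 = {b, d, e}  B3 = {a, b, d}
Tree: B1–B2, B2–B3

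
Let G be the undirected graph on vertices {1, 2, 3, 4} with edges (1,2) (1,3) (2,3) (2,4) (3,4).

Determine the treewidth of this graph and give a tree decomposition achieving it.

Treewidth 2.
Bags: B1 = {1, 2, 3}  B2 = {2, 3, 4}
Tree: B1–B2

The largest bag has 3 vertices, giving width 2; this decomposition certifies tw(G) ≤ 2. For the lower bound, the 3 vertices {1, 2, 3} are pairwise adjacent, and any tree decomposition puts a clique entirely inside one bag — forcing width ≥ 2. Hence tw(G) = 2 exactly.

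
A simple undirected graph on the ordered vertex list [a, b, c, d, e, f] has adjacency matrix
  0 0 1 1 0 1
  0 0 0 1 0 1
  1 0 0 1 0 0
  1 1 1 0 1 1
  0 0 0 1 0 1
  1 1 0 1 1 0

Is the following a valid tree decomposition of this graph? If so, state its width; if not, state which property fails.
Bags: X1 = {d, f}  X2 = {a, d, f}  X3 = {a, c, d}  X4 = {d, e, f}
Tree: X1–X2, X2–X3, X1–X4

No — vertex b appears in no bag.

A tree decomposition must satisfy three properties: every vertex lies in some bag; for every edge, both endpoints lie together in some bag; and for every vertex, the bags containing it form a connected subtree. Here vertex b appears in no bag, so the decomposition is invalid.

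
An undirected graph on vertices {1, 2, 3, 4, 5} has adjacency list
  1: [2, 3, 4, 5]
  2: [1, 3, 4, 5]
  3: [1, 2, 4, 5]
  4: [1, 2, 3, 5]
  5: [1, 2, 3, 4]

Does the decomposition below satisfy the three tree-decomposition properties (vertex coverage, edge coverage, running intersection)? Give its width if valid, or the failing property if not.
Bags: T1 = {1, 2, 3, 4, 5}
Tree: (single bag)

Yes; width 4.

Every vertex of G appears in some bag (union = {1, 2, 3, 4, 5}); every edge is covered by a bag; and for each vertex v the set of bags containing v is connected in the bag tree. The decomposition is therefore valid. The largest bag has 5 vertices, so the width is 4.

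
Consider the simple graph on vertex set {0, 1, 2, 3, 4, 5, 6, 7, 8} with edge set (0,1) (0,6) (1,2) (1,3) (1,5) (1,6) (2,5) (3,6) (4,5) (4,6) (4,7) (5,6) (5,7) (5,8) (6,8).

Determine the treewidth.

2

A width-2 tree decomposition is:
Bags: B1 = {1, 5, 6}  B2 = {5, 6, 8}  B3 = {4, 5, 6}  B4 = {1, 3, 6}  B5 = {4, 5, 7}  B6 = {1, 2, 5}  B7 = {0, 1, 6}
Tree: B1–B2, B1–B3, B1–B4, B3–B5, B1–B6, B4–B7
The largest bag has 3 vertices, giving width 2; this decomposition certifies tw(G) ≤ 2. On the other hand G contains the 3-clique {0, 1, 6}. A clique must lie in a single bag of any decomposition, so no decomposition can have width below 2. Combining the bounds, tw(G) = 2.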